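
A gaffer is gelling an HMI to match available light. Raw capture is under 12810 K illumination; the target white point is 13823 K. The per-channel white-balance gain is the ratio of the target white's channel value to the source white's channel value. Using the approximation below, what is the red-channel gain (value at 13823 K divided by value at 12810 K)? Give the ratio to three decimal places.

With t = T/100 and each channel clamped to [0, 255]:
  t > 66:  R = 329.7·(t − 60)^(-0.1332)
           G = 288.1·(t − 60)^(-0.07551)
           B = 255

0.982

At 12810 K (t = 128.1):
  R = 329.7·(128.1 − 60)^(-0.1332) = 329.7·68.1^(-0.1332) = 329.7·0.56993 = 187.907.
At 13823 K (t = 138.23):
  R = 329.7·(138.23 − 60)^(-0.1332) = 329.7·78.23^(-0.1332) = 329.7·0.55950 = 184.468.
Gain = 184.468 / 187.907 = 0.9817 → 0.982.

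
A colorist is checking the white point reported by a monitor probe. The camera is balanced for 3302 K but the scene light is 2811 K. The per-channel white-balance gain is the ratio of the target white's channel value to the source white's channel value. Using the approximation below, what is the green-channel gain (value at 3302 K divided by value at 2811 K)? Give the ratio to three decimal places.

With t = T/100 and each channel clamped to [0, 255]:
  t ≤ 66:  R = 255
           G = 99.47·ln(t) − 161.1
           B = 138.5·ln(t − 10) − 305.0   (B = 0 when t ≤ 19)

1.094

At 2811 K (t = 28.11):
  G = 99.47·ln 28.11 − 161.1 = 99.47·3.3361 − 161.1 = 170.744.
At 3302 K (t = 33.02):
  G = 99.47·ln 33.02 − 161.1 = 99.47·3.4971 − 161.1 = 186.758.
Gain = 186.758 / 170.744 = 1.0938 → 1.094.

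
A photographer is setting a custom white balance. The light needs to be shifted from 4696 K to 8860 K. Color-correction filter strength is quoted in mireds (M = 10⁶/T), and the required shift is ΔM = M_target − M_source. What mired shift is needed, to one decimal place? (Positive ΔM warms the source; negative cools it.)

M_source = 10⁶/4696 = 212.947; M_target = 10⁶/8860 = 112.867.
ΔM = 112.867 − 212.947 = -100.080 → -100.1 mireds, a cooling shift.

-100.1 mireds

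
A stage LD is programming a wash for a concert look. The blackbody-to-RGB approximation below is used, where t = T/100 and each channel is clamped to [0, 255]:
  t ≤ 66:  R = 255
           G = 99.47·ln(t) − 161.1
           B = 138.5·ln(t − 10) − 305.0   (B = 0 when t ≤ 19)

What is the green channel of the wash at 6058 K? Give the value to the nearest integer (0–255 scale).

247

t = 6058/100 = 60.58; the t ≤ 66 branch applies.
G = 99.47·ln 60.58 − 161.1 = 99.47·4.1040 − 161.1 = 247.121.
Rounded: 247.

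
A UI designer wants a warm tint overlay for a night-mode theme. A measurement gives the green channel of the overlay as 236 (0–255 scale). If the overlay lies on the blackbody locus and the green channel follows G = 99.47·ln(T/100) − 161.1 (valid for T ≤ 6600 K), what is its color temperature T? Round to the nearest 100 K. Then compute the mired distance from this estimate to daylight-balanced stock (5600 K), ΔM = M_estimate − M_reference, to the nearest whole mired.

+7 mireds

ln t = (236 + 161.1) / 99.47 = 3.9922.
t = e^3.9922 = 54.172.
T = 100·t = 5417 K → 5400 K to the nearest 100 K.
M_estimate = 10⁶/5400 = 185.19; M_reference = 10⁶/5600 = 178.57.
ΔM = 185.19 − 178.57 = 6.61 → +7 mireds.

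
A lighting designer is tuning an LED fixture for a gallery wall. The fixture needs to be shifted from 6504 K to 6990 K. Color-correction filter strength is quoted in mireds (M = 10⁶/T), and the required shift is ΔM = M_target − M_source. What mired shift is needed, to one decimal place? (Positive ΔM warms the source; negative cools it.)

M_source = 10⁶/6504 = 153.752; M_target = 10⁶/6990 = 143.062.
ΔM = 143.062 − 153.752 = -10.690 → -10.7 mireds, a cooling shift.

-10.7 mireds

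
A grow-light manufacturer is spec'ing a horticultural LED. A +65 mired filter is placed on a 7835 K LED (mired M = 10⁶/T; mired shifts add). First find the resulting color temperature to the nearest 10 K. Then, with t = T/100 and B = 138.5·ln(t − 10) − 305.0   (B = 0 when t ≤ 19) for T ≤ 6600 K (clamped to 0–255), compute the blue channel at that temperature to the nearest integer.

M_in = 10⁶/7835 = 127.63; M_out = 127.63 + (+65) = 192.63.
T_out = 10⁶/192.63 = 5191.2 K → 5190 K; t = 51.9.
B = 138.5·ln(51.9 − 10) − 305.0 = 138.5·ln 41.9 − 305.0 = 138.5·3.7353 − 305.0 = 212.337.
Rounded: 212.

212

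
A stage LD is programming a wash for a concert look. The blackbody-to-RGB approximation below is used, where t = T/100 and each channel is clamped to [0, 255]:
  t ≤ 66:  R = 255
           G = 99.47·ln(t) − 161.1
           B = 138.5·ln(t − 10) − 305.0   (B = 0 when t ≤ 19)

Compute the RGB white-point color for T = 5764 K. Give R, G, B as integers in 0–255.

t = 5764/100 = 57.64; the t ≤ 66 branch applies.
R = 255 by definition for t ≤ 66.
G = 99.47·ln 57.64 − 161.1 = 99.47·4.0542 − 161.1 = 242.173.
B = 138.5·ln(57.64 − 10) − 305.0 = 138.5·ln 47.64 − 305.0 = 138.5·3.8637 − 305.0 = 230.119.
Rounded: (255, 242, 230).

R=255, G=242, B=230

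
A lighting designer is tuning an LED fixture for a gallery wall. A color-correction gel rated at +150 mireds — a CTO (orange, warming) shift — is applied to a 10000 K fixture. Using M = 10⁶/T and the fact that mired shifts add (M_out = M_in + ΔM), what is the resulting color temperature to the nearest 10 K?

M_in = 10⁶/10000 = 100.00 mireds.
M_out = 100.00 + (+150) = 250.00 mireds.
T_out = 10⁶/250.00 = 4000.0 K → 4000 K.

4000 K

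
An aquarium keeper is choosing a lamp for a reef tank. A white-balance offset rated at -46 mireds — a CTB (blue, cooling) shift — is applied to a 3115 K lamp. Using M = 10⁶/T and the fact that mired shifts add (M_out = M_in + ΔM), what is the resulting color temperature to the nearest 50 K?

3650 K

M_in = 10⁶/3115 = 321.03 mireds.
M_out = 321.03 + (-46) = 275.03 mireds.
T_out = 10⁶/275.03 = 3636.0 K → 3650 K.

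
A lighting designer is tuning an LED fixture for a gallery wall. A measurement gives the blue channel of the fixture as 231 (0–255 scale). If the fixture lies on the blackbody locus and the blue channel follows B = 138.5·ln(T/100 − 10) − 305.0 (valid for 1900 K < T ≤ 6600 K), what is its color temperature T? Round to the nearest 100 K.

ln(t − 10) = (231 + 305.0) / 138.5 = 3.8700.
t − 10 = e^3.8700 = 47.944, so t = 57.944.
T = 100·t = 5794 K → 5800 K to the nearest 100 K.

5800 K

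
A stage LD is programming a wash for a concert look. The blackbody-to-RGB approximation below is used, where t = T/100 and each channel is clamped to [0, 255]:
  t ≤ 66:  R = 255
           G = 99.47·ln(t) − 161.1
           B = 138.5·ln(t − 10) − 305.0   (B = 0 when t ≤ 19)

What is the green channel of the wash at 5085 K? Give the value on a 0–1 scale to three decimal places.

0.901

t = 5085/100 = 50.85; the t ≤ 66 branch applies.
G = 99.47·ln 50.85 − 161.1 = 99.47·3.9289 − 161.1 = 229.706.
On a 0–1 scale: 229.706/255 = 0.9008 → 0.901.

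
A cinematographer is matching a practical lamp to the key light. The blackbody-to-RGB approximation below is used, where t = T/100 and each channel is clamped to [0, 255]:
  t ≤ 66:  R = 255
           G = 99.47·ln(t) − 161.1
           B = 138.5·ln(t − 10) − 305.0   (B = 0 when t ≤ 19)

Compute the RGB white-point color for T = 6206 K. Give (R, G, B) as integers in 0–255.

(255, 250, 242)

t = 6206/100 = 62.06; the t ≤ 66 branch applies.
R = 255 by definition for t ≤ 66.
G = 99.47·ln 62.06 − 161.1 = 99.47·4.1281 − 161.1 = 249.522.
B = 138.5·ln(62.06 − 10) − 305.0 = 138.5·ln 52.06 − 305.0 = 138.5·3.9524 − 305.0 = 242.407.
Rounded: (255, 250, 242).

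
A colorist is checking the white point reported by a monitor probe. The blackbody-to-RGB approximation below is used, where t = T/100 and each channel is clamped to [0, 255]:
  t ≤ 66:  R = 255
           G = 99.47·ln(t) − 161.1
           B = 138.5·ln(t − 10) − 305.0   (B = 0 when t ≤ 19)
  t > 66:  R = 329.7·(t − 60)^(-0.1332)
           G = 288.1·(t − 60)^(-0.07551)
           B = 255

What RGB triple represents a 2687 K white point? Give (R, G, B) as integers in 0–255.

t = 2687/100 = 26.87; the t ≤ 66 branch applies.
R = 255 by definition for t ≤ 66.
G = 99.47·ln 26.87 − 161.1 = 99.47·3.2910 − 161.1 = 166.257.
B = 138.5·ln(26.87 − 10) − 305.0 = 138.5·ln 16.87 − 305.0 = 138.5·2.8255 − 305.0 = 86.337.
Rounded: (255, 166, 86).

(255, 166, 86)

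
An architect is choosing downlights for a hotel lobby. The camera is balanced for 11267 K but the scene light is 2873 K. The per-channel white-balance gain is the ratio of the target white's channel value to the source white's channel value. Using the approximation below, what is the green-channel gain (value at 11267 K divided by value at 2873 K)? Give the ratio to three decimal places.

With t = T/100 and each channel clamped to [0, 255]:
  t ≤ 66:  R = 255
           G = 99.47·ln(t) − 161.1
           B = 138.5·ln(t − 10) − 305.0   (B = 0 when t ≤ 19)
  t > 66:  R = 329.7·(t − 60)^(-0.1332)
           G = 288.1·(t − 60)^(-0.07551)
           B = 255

At 2873 K (t = 28.73):
  G = 99.47·ln 28.73 − 161.1 = 99.47·3.3579 − 161.1 = 172.914.
At 11267 K (t = 112.67):
  G = 288.1·(112.67 − 60)^(-0.07551) = 288.1·52.67^(-0.07551) = 288.1·0.74132 = 213.574.
Gain = 213.574 / 172.914 = 1.2351 → 1.235.

1.235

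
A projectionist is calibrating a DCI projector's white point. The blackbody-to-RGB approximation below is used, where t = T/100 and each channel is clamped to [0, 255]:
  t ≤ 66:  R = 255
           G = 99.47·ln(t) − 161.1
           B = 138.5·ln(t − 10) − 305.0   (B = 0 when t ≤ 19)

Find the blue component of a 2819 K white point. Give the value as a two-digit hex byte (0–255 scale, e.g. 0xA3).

0x61

t = 2819/100 = 28.19; the t ≤ 66 branch applies.
B = 138.5·ln(28.19 − 10) − 305.0 = 138.5·ln 18.19 − 305.0 = 138.5·2.9009 − 305.0 = 96.771.
Rounded: 97; in hex, 0x61.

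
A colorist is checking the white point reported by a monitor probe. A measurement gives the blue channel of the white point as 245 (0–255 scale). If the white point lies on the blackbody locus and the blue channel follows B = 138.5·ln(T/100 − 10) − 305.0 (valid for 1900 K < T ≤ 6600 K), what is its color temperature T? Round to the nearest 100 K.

ln(t − 10) = (245 + 305.0) / 138.5 = 3.9711.
t − 10 = e^3.9711 = 53.044, so t = 63.044.
T = 100·t = 6304 K → 6300 K to the nearest 100 K.

6300 K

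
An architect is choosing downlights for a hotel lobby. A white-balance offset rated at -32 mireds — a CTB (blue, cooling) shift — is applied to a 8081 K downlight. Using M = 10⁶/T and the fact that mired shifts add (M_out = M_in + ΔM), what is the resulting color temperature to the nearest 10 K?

M_in = 10⁶/8081 = 123.75 mireds.
M_out = 123.75 + (-32) = 91.75 mireds.
T_out = 10⁶/91.75 = 10899.5 K → 10900 K.

10900 K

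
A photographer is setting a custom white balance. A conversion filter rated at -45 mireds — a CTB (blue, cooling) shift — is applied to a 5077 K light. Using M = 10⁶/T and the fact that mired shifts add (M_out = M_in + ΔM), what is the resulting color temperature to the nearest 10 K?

6580 K

M_in = 10⁶/5077 = 196.97 mireds.
M_out = 196.97 + (-45) = 151.97 mireds.
T_out = 10⁶/151.97 = 6580.4 K → 6580 K.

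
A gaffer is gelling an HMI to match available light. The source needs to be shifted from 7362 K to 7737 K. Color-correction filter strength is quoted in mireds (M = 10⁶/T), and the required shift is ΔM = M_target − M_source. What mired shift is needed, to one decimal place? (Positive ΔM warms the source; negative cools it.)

-6.6 mireds

M_source = 10⁶/7362 = 135.833; M_target = 10⁶/7737 = 129.249.
ΔM = 129.249 − 135.833 = -6.584 → -6.6 mireds, a cooling shift.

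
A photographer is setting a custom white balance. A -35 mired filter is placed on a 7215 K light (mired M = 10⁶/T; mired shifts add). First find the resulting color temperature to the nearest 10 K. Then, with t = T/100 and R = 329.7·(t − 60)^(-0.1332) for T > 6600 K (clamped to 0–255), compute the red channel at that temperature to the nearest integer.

204

M_in = 10⁶/7215 = 138.60; M_out = 138.60 + (-35) = 103.60.
T_out = 10⁶/103.60 = 9652.5 K → 9650 K; t = 96.5.
R = 329.7·(96.5 − 60)^(-0.1332) = 329.7·36.5^(-0.1332) = 329.7·0.61930 = 204.184.
Rounded: 204.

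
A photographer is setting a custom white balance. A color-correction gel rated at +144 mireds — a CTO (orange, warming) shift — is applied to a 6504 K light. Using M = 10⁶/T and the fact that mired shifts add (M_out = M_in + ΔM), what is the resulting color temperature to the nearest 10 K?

3360 K

M_in = 10⁶/6504 = 153.75 mireds.
M_out = 153.75 + (+144) = 297.75 mireds.
T_out = 10⁶/297.75 = 3358.5 K → 3360 K.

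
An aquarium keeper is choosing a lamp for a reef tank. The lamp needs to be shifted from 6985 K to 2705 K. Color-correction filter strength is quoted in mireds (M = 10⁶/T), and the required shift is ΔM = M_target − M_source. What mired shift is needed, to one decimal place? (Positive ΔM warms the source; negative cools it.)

+226.5 mireds

M_source = 10⁶/6985 = 143.164; M_target = 10⁶/2705 = 369.686.
ΔM = 369.686 − 143.164 = 226.522 → +226.5 mireds, a warming shift.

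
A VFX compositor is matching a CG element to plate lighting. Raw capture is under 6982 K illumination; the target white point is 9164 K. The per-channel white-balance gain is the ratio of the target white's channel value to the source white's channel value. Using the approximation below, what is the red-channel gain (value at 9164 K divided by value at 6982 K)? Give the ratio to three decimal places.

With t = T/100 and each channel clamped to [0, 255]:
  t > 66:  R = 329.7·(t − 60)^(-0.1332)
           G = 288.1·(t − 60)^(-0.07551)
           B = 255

At 6982 K (t = 69.82):
  R = 329.7·(69.82 − 60)^(-0.1332) = 329.7·9.82^(-0.1332) = 329.7·0.73765 = 243.203.
At 9164 K (t = 91.64):
  R = 329.7·(91.64 − 60)^(-0.1332) = 329.7·31.64^(-0.1332) = 329.7·0.63120 = 208.107.
Gain = 208.107 / 243.203 = 0.8557 → 0.856.

0.856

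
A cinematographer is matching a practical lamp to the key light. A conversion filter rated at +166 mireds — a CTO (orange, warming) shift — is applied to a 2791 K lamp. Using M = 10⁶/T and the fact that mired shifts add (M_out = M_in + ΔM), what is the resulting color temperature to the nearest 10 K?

M_in = 10⁶/2791 = 358.29 mireds.
M_out = 358.29 + (+166) = 524.29 mireds.
T_out = 10⁶/524.29 = 1907.3 K → 1910 K.

1910 K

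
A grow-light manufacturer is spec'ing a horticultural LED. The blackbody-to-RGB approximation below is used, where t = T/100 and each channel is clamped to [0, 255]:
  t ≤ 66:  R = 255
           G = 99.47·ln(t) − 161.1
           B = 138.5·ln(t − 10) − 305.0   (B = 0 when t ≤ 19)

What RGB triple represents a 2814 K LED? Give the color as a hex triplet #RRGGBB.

#FFAB60

t = 2814/100 = 28.14; the t ≤ 66 branch applies.
R = 255 by definition for t ≤ 66.
G = 99.47·ln 28.14 − 161.1 = 99.47·3.3372 − 161.1 = 170.850.
B = 138.5·ln(28.14 − 10) − 305.0 = 138.5·ln 18.14 − 305.0 = 138.5·2.8981 − 305.0 = 96.390.
Rounded: (255, 171, 96).
In hex: #FFAB60.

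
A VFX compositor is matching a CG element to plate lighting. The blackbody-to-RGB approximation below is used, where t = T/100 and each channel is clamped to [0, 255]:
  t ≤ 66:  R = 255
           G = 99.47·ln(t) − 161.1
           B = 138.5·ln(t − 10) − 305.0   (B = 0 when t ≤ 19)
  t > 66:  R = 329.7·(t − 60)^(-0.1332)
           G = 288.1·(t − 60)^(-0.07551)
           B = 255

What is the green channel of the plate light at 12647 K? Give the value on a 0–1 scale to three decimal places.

t = 12647/100 = 126.47; the t > 66 branch applies.
G = 288.1·(126.47 − 60)^(-0.07551) = 288.1·66.47^(-0.07551) = 288.1·0.72841 = 209.854.
On a 0–1 scale: 209.854/255 = 0.8230 → 0.823.

0.823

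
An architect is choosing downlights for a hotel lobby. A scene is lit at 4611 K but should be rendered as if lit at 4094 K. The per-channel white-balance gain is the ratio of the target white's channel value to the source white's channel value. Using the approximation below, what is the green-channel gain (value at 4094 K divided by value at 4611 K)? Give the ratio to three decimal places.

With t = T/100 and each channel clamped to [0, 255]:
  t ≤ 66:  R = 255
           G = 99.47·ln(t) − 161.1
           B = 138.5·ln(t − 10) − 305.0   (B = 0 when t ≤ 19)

0.946

At 4611 K (t = 46.11):
  G = 99.47·ln 46.11 − 161.1 = 99.47·3.8310 − 161.1 = 219.973.
At 4094 K (t = 40.94):
  G = 99.47·ln 40.94 − 161.1 = 99.47·3.7121 − 161.1 = 208.143.
Gain = 208.143 / 219.973 = 0.9462 → 0.946.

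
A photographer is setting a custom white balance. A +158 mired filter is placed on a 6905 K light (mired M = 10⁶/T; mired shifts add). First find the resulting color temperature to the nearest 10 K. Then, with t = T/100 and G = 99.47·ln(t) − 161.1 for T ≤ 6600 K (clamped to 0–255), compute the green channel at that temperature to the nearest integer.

187

M_in = 10⁶/6905 = 144.82; M_out = 144.82 + (+158) = 302.82.
T_out = 10⁶/302.82 = 3302.3 K → 3300 K; t = 33.
G = 99.47·ln 33 − 161.1 = 99.47·3.4965 − 161.1 = 186.698.
Rounded: 187.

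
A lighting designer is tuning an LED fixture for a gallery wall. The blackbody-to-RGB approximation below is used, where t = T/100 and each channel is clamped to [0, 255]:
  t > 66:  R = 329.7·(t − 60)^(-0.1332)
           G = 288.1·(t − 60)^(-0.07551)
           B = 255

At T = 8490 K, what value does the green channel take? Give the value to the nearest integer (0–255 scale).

226

t = 8490/100 = 84.9; the t > 66 branch applies.
G = 288.1·(84.9 − 60)^(-0.07551) = 288.1·24.9^(-0.07551) = 288.1·0.78446 = 226.004.
Rounded: 226.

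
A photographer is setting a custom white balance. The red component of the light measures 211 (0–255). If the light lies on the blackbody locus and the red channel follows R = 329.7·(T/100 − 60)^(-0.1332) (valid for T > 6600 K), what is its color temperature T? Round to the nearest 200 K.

8800 K

(t − 60)^(-0.1332) = 211/329.7 = 0.63998.
t − 60 = 0.63998^(1/-0.1332) = 0.63998^(-7.508) = 28.525, so t = 88.525.
T = 100·t = 8853 K → 8800 K to the nearest 200 K.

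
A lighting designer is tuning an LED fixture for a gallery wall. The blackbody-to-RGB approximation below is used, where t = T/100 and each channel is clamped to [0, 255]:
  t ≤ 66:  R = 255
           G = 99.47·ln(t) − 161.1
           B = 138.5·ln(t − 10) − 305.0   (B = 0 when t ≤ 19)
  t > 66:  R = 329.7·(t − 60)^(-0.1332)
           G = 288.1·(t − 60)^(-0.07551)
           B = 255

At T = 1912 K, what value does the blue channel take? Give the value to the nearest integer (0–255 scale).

1

t = 1912/100 = 19.12; the t ≤ 66 branch applies.
B = 138.5·ln(19.12 − 10) − 305.0 = 138.5·ln 9.12 − 305.0 = 138.5·2.2105 − 305.0 = 1.150.
Rounded: 1.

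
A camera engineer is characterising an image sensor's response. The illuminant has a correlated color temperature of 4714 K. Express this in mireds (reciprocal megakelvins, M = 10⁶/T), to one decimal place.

M = 10⁶ / 4714 = 212.134 → 212.1 mireds.

212.1 mireds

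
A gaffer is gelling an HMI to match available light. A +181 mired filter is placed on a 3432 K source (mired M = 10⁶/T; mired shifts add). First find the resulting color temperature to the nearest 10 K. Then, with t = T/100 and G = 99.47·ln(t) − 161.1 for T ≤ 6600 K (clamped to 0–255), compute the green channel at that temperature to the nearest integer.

M_in = 10⁶/3432 = 291.38; M_out = 291.38 + (+181) = 472.38.
T_out = 10⁶/472.38 = 2117.0 K → 2120 K; t = 21.2.
G = 99.47·ln 21.2 − 161.1 = 99.47·3.0540 − 161.1 = 142.681.
Rounded: 143.

143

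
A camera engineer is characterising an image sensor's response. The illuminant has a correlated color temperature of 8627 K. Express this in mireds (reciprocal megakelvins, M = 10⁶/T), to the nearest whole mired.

116 mireds

M = 10⁶ / 8627 = 115.915 → 116 mireds.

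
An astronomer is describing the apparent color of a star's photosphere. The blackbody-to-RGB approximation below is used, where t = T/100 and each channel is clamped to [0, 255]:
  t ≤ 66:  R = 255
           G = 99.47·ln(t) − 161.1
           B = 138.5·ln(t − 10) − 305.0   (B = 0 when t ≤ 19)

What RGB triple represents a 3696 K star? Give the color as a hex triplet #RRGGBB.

t = 3696/100 = 36.96; the t ≤ 66 branch applies.
R = 255 by definition for t ≤ 66.
G = 99.47·ln 36.96 − 161.1 = 99.47·3.6098 − 161.1 = 197.970.
B = 138.5·ln(36.96 − 10) − 305.0 = 138.5·ln 26.96 − 305.0 = 138.5·3.2944 − 305.0 = 151.268.
Rounded: (255, 198, 151).
In hex: #FFC697.

#FFC697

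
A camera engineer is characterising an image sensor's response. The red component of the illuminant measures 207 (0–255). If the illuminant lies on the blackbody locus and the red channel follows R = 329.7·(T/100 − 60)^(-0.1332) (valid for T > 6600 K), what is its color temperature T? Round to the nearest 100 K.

9300 K

(t − 60)^(-0.1332) = 207/329.7 = 0.62784.
t − 60 = 0.62784^(1/-0.1332) = 0.62784^(-7.508) = 32.933, so t = 92.933.
T = 100·t = 9293 K → 9300 K to the nearest 100 K.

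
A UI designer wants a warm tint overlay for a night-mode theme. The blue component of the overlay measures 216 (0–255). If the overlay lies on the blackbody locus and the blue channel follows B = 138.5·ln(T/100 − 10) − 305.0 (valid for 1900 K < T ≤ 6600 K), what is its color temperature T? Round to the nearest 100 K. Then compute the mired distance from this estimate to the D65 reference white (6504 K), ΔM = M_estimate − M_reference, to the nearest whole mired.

+35 mireds

ln(t − 10) = (216 + 305.0) / 138.5 = 3.7617.
t − 10 = e^3.7617 = 43.023, so t = 53.023.
T = 100·t = 5302 K → 5300 K to the nearest 100 K.
M_estimate = 10⁶/5300 = 188.68; M_reference = 10⁶/6504 = 153.75.
ΔM = 188.68 − 153.75 = 34.93 → +35 mireds.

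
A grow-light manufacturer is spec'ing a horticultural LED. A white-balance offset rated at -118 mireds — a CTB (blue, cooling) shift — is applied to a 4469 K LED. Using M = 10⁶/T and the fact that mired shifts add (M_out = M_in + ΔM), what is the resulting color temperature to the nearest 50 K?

M_in = 10⁶/4469 = 223.76 mireds.
M_out = 223.76 + (-118) = 105.76 mireds.
T_out = 10⁶/105.76 = 9455.0 K → 9450 K.

9450 K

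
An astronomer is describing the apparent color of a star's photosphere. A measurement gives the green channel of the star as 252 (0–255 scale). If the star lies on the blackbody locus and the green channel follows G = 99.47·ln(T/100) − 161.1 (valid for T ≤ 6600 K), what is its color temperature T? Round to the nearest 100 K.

6400 K

ln t = (252 + 161.1) / 99.47 = 4.1530.
t = e^4.1530 = 63.625.
T = 100·t = 6363 K → 6400 K to the nearest 100 K.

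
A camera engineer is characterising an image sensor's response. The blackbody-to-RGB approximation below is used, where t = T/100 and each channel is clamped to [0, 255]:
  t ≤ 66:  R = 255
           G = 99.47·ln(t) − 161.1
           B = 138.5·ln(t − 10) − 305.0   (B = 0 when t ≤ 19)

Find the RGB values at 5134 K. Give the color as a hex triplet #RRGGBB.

#FFE7D2

t = 5134/100 = 51.34; the t ≤ 66 branch applies.
R = 255 by definition for t ≤ 66.
G = 99.47·ln 51.34 − 161.1 = 99.47·3.9385 − 161.1 = 230.660.
B = 138.5·ln(51.34 − 10) − 305.0 = 138.5·ln 41.34 − 305.0 = 138.5·3.7218 − 305.0 = 210.474.
Rounded: (255, 231, 210).
In hex: #FFE7D2.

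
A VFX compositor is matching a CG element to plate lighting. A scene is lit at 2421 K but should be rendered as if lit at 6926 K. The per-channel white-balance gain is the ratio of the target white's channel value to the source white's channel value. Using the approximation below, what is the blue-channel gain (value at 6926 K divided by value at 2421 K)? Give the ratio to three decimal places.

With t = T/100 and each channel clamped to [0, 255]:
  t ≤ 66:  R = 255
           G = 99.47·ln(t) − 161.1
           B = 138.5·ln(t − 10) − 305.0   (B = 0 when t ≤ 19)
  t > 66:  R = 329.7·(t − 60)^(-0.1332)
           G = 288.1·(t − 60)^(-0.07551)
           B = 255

At 2421 K (t = 24.21):
  B = 138.5·ln(24.21 − 10) − 305.0 = 138.5·ln 14.21 − 305.0 = 138.5·2.6539 − 305.0 = 62.572.
At 6926 K (t = 69.26):
  B = 255 by definition for t > 66.
Gain = 255.000 / 62.572 = 4.0753 → 4.075.

4.075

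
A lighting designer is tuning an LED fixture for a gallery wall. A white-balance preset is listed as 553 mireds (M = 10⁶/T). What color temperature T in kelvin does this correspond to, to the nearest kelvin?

1808 K

T = 10⁶ / 553 = 1808.32 K → 1808 K.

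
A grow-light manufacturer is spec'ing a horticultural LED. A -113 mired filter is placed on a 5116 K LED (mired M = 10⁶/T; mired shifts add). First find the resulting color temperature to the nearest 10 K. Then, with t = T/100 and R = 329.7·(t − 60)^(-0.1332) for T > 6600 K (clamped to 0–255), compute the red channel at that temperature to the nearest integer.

191

M_in = 10⁶/5116 = 195.47; M_out = 195.47 + (-113) = 82.47.
T_out = 10⁶/82.47 = 12126.3 K → 12130 K; t = 121.3.
R = 329.7·(121.3 − 60)^(-0.1332) = 329.7·61.3^(-0.1332) = 329.7·0.57798 = 190.559.
Rounded: 191.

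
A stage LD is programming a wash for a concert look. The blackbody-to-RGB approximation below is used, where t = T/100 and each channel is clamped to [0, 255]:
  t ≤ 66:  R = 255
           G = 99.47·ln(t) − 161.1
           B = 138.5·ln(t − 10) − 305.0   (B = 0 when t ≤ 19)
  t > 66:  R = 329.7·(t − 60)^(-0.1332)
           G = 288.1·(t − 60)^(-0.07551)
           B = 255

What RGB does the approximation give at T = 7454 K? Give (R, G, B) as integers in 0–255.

t = 7454/100 = 74.54; the t > 66 branch applies.
R = 329.7·(74.54 − 60)^(-0.1332) = 329.7·14.54^(-0.1332) = 329.7·0.70008 = 230.816.
G = 288.1·(74.54 − 60)^(-0.07551) = 288.1·14.54^(-0.07551) = 288.1·0.81699 = 235.374.
B = 255 by definition for t > 66.
Rounded: (231, 235, 255).

(231, 235, 255)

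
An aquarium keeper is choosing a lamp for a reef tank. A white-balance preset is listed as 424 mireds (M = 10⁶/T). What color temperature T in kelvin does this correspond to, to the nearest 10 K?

2360 K

T = 10⁶ / 424 = 2358.49 K → 2360 K.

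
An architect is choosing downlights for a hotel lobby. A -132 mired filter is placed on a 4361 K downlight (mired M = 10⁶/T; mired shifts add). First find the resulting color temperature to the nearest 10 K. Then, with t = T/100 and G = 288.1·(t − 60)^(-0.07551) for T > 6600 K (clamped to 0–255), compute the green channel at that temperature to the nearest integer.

M_in = 10⁶/4361 = 229.31; M_out = 229.31 + (-132) = 97.31.
T_out = 10⁶/97.31 = 10276.9 K → 10280 K; t = 102.8.
G = 288.1·(102.8 − 60)^(-0.07551) = 288.1·42.8^(-0.07551) = 288.1·0.75303 = 216.947.
Rounded: 217.

217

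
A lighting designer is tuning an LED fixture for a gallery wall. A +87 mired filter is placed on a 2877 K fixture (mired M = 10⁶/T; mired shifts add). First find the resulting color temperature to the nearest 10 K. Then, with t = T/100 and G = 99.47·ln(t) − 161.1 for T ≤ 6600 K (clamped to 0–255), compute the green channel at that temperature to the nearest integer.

M_in = 10⁶/2877 = 347.58; M_out = 347.58 + (+87) = 434.58.
T_out = 10⁶/434.58 = 2301.0 K → 2300 K; t = 23.
G = 99.47·ln 23 − 161.1 = 99.47·3.1355 − 161.1 = 150.788.
Rounded: 151.

151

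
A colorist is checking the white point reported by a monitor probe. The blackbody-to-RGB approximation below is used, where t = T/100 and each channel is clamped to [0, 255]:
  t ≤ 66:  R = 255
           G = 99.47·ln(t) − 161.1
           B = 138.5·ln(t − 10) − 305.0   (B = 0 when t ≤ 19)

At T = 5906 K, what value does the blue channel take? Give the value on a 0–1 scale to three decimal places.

0.918

t = 5906/100 = 59.06; the t ≤ 66 branch applies.
B = 138.5·ln(59.06 − 10) − 305.0 = 138.5·ln 49.06 − 305.0 = 138.5·3.8930 − 305.0 = 234.187.
On a 0–1 scale: 234.187/255 = 0.9184 → 0.918.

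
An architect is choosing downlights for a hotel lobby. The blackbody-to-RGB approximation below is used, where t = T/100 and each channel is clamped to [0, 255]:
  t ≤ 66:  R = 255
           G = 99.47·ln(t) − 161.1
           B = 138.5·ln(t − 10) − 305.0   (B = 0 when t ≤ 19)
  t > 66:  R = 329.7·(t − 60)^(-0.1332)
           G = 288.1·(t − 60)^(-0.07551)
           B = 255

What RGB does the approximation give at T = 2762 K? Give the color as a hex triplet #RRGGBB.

t = 2762/100 = 27.62; the t ≤ 66 branch applies.
R = 255 by definition for t ≤ 66.
G = 99.47·ln 27.62 − 161.1 = 99.47·3.3185 − 161.1 = 168.995.
B = 138.5·ln(27.62 − 10) − 305.0 = 138.5·ln 17.62 − 305.0 = 138.5·2.8690 − 305.0 = 92.361.
Rounded: (255, 169, 92).
In hex: #FFA95C.

#FFA95C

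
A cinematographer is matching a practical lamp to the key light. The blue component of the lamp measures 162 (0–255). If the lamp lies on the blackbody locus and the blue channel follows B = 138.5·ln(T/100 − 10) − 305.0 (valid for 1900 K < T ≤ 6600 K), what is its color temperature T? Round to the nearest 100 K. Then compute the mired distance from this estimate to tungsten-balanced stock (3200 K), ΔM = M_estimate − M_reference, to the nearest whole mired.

ln(t − 10) = (162 + 305.0) / 138.5 = 3.3718.
t − 10 = e^3.3718 = 29.132, so t = 39.132.
T = 100·t = 3913 K → 3900 K to the nearest 100 K.
M_estimate = 10⁶/3900 = 256.41; M_reference = 10⁶/3200 = 312.50.
ΔM = 256.41 − 312.50 = -56.09 → -56 mireds.

-56 mireds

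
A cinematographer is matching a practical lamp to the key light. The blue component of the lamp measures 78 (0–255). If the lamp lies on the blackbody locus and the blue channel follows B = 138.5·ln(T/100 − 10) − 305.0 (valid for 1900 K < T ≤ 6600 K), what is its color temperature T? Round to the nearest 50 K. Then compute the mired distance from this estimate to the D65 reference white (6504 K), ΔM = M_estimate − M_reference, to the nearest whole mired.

+231 mireds

ln(t − 10) = (78 + 305.0) / 138.5 = 2.7653.
t − 10 = e^2.7653 = 15.884, so t = 25.884.
T = 100·t = 2588 K → 2600 K to the nearest 50 K.
M_estimate = 10⁶/2600 = 384.62; M_reference = 10⁶/6504 = 153.75.
ΔM = 384.62 − 153.75 = 230.86 → +231 mireds.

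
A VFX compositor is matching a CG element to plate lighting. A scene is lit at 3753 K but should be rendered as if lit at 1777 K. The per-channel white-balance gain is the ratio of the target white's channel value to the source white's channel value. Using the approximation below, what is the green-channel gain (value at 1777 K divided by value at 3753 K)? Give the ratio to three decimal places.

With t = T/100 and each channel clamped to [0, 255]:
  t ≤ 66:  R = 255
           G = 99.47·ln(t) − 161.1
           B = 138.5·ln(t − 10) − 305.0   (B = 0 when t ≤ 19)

0.627

At 3753 K (t = 37.53):
  G = 99.47·ln 37.53 − 161.1 = 99.47·3.6251 − 161.1 = 199.493.
At 1777 K (t = 17.77):
  G = 99.47·ln 17.77 − 161.1 = 99.47·2.8775 − 161.1 = 125.126.
Gain = 125.126 / 199.493 = 0.6272 → 0.627.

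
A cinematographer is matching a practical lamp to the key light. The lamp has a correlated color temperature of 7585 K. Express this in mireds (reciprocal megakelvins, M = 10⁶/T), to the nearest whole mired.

M = 10⁶ / 7585 = 131.839 → 132 mireds.

132 mireds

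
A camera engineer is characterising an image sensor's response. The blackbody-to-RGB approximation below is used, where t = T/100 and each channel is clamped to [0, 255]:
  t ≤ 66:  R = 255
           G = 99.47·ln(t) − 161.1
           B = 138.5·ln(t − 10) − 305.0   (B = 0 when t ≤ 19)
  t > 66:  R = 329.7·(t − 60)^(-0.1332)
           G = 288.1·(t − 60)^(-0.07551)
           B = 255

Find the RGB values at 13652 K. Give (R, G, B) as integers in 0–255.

t = 13652/100 = 136.52; the t > 66 branch applies.
R = 329.7·(136.52 − 60)^(-0.1332) = 329.7·76.52^(-0.1332) = 329.7·0.56115 = 185.012.
G = 288.1·(136.52 − 60)^(-0.07551) = 288.1·76.52^(-0.07551) = 288.1·0.72070 = 207.634.
B = 255 by definition for t > 66.
Rounded: (185, 208, 255).

(185, 208, 255)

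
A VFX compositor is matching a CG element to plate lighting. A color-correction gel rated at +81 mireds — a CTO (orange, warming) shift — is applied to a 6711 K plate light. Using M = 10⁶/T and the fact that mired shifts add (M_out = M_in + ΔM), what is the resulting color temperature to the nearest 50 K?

M_in = 10⁶/6711 = 149.01 mireds.
M_out = 149.01 + (+81) = 230.01 mireds.
T_out = 10⁶/230.01 = 4347.7 K → 4350 K.

4350 K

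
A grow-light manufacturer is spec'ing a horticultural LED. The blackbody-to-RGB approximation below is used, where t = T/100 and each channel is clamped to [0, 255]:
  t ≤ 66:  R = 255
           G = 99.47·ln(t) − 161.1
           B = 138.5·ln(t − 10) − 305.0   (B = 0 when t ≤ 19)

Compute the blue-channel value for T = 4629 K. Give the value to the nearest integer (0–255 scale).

t = 4629/100 = 46.29; the t ≤ 66 branch applies.
B = 138.5·ln(46.29 − 10) − 305.0 = 138.5·ln 36.29 − 305.0 = 138.5·3.5915 − 305.0 = 192.429.
Rounded: 192.

192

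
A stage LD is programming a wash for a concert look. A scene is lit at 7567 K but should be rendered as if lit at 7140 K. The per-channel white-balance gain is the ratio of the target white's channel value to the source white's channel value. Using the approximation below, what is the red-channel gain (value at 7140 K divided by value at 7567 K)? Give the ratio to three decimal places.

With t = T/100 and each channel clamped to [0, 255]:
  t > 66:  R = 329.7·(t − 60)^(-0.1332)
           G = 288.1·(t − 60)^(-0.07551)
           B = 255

At 7567 K (t = 75.67):
  R = 329.7·(75.67 − 60)^(-0.1332) = 329.7·15.67^(-0.1332) = 329.7·0.69313 = 228.526.
At 7140 K (t = 71.4):
  R = 329.7·(71.4 − 60)^(-0.1332) = 329.7·11.4^(-0.1332) = 329.7·0.72314 = 238.418.
Gain = 238.418 / 228.526 = 1.0433 → 1.043.

1.043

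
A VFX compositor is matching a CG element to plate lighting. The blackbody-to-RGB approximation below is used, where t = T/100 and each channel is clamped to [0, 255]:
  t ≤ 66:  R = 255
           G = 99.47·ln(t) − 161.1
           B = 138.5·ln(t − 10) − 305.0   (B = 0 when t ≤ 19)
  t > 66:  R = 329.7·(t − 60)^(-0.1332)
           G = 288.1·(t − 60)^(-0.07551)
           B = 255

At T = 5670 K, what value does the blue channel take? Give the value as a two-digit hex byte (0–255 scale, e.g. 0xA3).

0xE3

t = 5670/100 = 56.7; the t ≤ 66 branch applies.
B = 138.5·ln(56.7 − 10) − 305.0 = 138.5·ln 46.7 − 305.0 = 138.5·3.8437 − 305.0 = 227.359.
Rounded: 227; in hex, 0xE3.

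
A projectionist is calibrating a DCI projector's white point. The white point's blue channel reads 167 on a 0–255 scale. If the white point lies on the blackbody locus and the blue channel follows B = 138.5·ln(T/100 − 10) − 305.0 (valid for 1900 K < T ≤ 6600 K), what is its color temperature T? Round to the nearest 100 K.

4000 K

ln(t − 10) = (167 + 305.0) / 138.5 = 3.4079.
t − 10 = e^3.4079 = 30.203, so t = 40.203.
T = 100·t = 4020 K → 4000 K to the nearest 100 K.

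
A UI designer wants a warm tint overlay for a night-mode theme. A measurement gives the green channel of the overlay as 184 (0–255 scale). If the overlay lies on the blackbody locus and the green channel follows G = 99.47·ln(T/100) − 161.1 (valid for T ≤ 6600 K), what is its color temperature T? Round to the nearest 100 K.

3200 K

ln t = (184 + 161.1) / 99.47 = 3.4694.
t = e^3.4694 = 32.117.
T = 100·t = 3212 K → 3200 K to the nearest 100 K.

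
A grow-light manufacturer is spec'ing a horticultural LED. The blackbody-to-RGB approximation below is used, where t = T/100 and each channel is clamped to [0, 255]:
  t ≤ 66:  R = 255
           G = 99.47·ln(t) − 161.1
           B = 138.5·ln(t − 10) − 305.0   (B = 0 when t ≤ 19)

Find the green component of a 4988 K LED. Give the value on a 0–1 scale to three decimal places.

t = 4988/100 = 49.88; the t ≤ 66 branch applies.
G = 99.47·ln 49.88 − 161.1 = 99.47·3.9096 − 161.1 = 227.790.
On a 0–1 scale: 227.790/255 = 0.8933 → 0.893.

0.893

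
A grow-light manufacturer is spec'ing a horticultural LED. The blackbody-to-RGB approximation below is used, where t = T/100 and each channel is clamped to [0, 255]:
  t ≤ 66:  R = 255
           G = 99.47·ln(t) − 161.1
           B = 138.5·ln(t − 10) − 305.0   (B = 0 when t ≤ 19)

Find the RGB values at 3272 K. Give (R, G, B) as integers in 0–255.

(255, 186, 128)

t = 3272/100 = 32.72; the t ≤ 66 branch applies.
R = 255 by definition for t ≤ 66.
G = 99.47·ln 32.72 − 161.1 = 99.47·3.4880 − 161.1 = 185.850.
B = 138.5·ln(32.72 − 10) − 305.0 = 138.5·ln 22.72 − 305.0 = 138.5·3.1232 − 305.0 = 127.570.
Rounded: (255, 186, 128).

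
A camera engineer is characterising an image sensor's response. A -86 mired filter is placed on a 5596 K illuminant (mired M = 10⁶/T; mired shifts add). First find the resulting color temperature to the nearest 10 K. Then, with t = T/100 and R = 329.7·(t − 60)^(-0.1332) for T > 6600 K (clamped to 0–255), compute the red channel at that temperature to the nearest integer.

197

M_in = 10⁶/5596 = 178.70; M_out = 178.70 + (-86) = 92.70.
T_out = 10⁶/92.70 = 10787.6 K → 10790 K; t = 107.9.
R = 329.7·(107.9 − 60)^(-0.1332) = 329.7·47.9^(-0.1332) = 329.7·0.59728 = 196.924.
Rounded: 197.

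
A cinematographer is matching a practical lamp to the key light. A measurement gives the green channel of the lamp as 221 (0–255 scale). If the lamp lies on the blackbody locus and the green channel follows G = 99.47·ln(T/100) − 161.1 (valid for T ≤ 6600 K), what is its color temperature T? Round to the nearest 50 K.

ln t = (221 + 161.1) / 99.47 = 3.8414.
t = e^3.8414 = 46.589.
T = 100·t = 4659 K → 4650 K to the nearest 50 K.

4650 K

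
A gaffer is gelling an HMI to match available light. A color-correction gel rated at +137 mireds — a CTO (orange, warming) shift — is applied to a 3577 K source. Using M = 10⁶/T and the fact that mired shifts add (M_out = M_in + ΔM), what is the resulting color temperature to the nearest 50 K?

M_in = 10⁶/3577 = 279.56 mireds.
M_out = 279.56 + (+137) = 416.56 mireds.
T_out = 10⁶/416.56 = 2400.6 K → 2400 K.

2400 K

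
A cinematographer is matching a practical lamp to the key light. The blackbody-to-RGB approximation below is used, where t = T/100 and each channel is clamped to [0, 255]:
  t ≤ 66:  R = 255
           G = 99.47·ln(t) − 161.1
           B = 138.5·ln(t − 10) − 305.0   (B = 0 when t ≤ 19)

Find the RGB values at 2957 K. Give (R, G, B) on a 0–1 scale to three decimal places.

t = 2957/100 = 29.57; the t ≤ 66 branch applies.
R = 255 by definition for t ≤ 66.
G = 99.47·ln 29.57 − 161.1 = 99.47·3.3868 − 161.1 = 175.781.
B = 138.5·ln(29.57 − 10) − 305.0 = 138.5·ln 19.57 − 305.0 = 138.5·2.9740 − 305.0 = 106.899.
Dividing each by 255: (1.0000, 0.6893, 0.4192) → (1.000, 0.689, 0.419).

(1.000, 0.689, 0.419)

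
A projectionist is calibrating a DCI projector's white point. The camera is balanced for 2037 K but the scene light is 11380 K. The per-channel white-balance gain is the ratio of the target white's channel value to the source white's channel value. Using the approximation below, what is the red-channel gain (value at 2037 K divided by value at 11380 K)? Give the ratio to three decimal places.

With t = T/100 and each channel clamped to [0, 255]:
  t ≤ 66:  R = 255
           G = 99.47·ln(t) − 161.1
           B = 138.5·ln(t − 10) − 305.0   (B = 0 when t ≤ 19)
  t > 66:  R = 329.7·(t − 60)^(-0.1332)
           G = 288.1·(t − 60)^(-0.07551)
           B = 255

1.315

At 11380 K (t = 113.8):
  R = 329.7·(113.8 − 60)^(-0.1332) = 329.7·53.8^(-0.1332) = 329.7·0.58811 = 193.900.
At 2037 K (t = 20.37):
  R = 255 by definition for t ≤ 66.
Gain = 255.000 / 193.900 = 1.3151 → 1.315.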